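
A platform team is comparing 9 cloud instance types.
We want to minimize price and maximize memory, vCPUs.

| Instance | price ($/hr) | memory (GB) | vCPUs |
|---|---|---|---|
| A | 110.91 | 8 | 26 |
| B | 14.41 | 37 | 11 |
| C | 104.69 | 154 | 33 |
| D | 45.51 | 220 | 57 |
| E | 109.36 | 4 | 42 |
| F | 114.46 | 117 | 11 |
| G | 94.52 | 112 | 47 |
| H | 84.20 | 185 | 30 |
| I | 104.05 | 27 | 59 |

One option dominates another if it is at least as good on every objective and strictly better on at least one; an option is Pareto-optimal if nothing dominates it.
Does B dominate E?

B vs E: B is worse on vCPUs (11 vs 42), so it does not dominate E.

No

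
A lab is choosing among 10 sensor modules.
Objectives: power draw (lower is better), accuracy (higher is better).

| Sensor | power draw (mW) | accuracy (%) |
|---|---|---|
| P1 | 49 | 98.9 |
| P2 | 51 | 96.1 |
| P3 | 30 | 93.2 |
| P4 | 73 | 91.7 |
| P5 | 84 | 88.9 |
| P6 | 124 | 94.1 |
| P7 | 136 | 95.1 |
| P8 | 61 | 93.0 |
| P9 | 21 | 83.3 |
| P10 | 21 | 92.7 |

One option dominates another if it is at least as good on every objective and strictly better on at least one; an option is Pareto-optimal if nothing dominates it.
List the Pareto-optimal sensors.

P1: not dominated (best accuracy).
P2: dominated by P1 (power draw 49≤51, accuracy 98.9≥96.1).
P3: not dominated.
P4: dominated by P1 (power draw 49≤73, accuracy 98.9≥91.7).
P5: dominated by P1 (power draw 49≤84, accuracy 98.9≥88.9).
P6: dominated by P1 (power draw 49≤124, accuracy 98.9≥94.1).
P7: dominated by P1 (power draw 49≤136, accuracy 98.9≥95.1).
P8: dominated by P1 (power draw 49≤61, accuracy 98.9≥93.0).
P9: dominated by P10 (power draw 21≤21, accuracy 92.7≥83.3).
P10: not dominated.

P1, P3, P10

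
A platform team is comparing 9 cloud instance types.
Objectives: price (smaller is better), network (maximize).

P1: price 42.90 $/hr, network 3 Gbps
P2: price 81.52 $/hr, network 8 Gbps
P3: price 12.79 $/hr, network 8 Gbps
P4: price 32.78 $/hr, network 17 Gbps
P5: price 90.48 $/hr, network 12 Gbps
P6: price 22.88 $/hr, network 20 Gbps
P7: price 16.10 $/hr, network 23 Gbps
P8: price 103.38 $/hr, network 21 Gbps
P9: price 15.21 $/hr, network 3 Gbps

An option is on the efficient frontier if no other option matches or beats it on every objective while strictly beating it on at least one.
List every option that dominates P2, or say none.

P3: price 12.79≤81.52, network 8≥8 — dominates P2.
P4: price 32.78≤81.52, network 17≥8 — dominates P2.
P6: price 22.88≤81.52, network 20≥8 — dominates P2.
P7: price 16.10≤81.52, network 23≥8 — dominates P2.
Others (P1, P5, P8, P9) are each worse than P2 on at least one objective.

P3, P4, P6, P7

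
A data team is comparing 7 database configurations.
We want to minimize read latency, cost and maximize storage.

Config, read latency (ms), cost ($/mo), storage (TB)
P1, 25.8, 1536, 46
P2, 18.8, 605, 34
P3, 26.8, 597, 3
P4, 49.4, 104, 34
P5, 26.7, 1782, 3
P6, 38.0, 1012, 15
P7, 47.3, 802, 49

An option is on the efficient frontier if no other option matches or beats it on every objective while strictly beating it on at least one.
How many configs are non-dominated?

P1: not dominated.
P2: not dominated (best read latency).
P3: not dominated.
P4: not dominated (best cost).
P5: dominated by P1 (read latency 25.8≤26.7, cost 1536≤1782, storage 46≥3).
P6: dominated by P2 (read latency 18.8≤38.0, cost 605≤1012, storage 34≥15).
P7: not dominated (best storage).
Pareto-optimal: P1, P2, P3, P4, P7 → 5.

5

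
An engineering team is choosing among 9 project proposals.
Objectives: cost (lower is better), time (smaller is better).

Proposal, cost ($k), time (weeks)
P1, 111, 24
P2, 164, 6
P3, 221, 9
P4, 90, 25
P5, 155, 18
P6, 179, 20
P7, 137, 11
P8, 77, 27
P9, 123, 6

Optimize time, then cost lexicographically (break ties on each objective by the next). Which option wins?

First minimize time: best is 6, kept {P2, P9}.
Then minimize cost: best is 123, kept {P9}.

P9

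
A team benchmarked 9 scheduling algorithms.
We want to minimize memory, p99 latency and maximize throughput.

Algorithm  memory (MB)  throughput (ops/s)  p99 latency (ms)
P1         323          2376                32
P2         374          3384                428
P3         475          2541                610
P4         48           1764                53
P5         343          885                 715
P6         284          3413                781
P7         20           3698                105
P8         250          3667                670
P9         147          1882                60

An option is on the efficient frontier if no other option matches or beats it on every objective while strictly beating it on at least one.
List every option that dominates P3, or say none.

P2: memory 374≤475, throughput 3384≥2541, p99 latency 428≤610 — dominates P3.
P7: memory 20≤475, throughput 3698≥2541, p99 latency 105≤610 — dominates P3.
Others (P1, P4, P5, P6, P8, P9) are each worse than P3 on at least one objective.

P2, P7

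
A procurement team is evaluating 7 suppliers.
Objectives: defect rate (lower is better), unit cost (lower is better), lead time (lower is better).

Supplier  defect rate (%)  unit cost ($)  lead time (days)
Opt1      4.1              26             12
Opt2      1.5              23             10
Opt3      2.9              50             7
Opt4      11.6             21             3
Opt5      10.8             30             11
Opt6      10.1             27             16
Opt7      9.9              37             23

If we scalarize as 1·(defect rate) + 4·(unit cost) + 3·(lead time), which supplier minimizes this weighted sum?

Opt1: 1·4.1 + 4·26 + 3·12 = 144.1
Opt2: 1·1.5 + 4·23 + 3·10 = 123.5
Opt3: 1·2.9 + 4·50 + 3·7 = 223.9
Opt4: 1·11.6 + 4·21 + 3·3 = 104.6
Opt5: 1·10.8 + 4·30 + 3·11 = 163.8
Opt6: 1·10.1 + 4·27 + 3·16 = 166.1
Opt7: 1·9.9 + 4·37 + 3·23 = 226.9
Lowest: Opt4 at 104.6.

Opt4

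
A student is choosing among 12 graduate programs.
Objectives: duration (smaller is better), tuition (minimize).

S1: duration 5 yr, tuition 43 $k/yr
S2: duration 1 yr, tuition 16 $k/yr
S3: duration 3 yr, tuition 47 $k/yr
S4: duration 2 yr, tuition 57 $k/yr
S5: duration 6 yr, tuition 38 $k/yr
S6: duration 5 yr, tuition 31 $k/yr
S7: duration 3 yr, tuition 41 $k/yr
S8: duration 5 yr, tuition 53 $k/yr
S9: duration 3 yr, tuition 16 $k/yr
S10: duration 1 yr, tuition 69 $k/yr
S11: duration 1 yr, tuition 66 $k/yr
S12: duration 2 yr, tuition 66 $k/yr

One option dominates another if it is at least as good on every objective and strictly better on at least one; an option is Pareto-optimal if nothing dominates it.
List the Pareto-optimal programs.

S1: dominated by S2 (duration 1≤5, tuition 16≤43).
S2: not dominated.
S3: dominated by S2 (duration 1≤3, tuition 16≤47).
S4: dominated by S2 (duration 1≤2, tuition 16≤57).
S5: dominated by S2 (duration 1≤6, tuition 16≤38).
S6: dominated by S2 (duration 1≤5, tuition 16≤31).
S7: dominated by S2 (duration 1≤3, tuition 16≤41).
S8: dominated by S1 (duration 5≤5, tuition 43≤53).
S9: dominated by S2 (duration 1≤3, tuition 16≤16).
S10: dominated by S2 (duration 1≤1, tuition 16≤69).
S11: dominated by S2 (duration 1≤1, tuition 16≤66).
S12: dominated by S2 (duration 1≤2, tuition 16≤66).

S2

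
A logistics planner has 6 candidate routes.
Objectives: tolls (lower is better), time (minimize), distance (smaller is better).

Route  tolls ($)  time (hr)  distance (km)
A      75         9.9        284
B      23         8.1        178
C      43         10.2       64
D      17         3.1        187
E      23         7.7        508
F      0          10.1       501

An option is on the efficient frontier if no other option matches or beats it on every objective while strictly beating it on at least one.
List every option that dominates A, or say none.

B: tolls 23≤75, time 8.1≤9.9, distance 178≤284 — dominates A.
D: tolls 17≤75, time 3.1≤9.9, distance 187≤284 — dominates A.
Others (C, E, F) are each worse than A on at least one objective.

B, D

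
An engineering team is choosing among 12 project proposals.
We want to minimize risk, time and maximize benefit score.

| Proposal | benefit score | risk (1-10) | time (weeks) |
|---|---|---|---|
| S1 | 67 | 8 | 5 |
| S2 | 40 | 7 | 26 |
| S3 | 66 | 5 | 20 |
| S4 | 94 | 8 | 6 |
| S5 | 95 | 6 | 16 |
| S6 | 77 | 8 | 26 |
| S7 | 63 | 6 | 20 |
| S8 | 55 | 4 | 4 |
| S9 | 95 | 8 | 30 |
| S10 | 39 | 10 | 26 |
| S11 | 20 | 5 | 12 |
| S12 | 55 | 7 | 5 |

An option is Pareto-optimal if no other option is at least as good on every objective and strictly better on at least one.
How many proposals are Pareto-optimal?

S1: not dominated.
S2: dominated by S3 (benefit score 66≥40, risk 5≤7, time 20≤26).
S3: not dominated.
S4: not dominated.
S5: not dominated.
S6: dominated by S4 (benefit score 94≥77, risk 8≤8, time 6≤26).
S7: dominated by S3 (benefit score 66≥63, risk 5≤6, time 20≤20).
S8: not dominated (best risk).
S9: dominated by S5 (benefit score 95≥95, risk 6≤8, time 16≤30).
S10: dominated by S1 (benefit score 67≥39, risk 8≤10, time 5≤26).
S11: dominated by S8 (benefit score 55≥20, risk 4≤5, time 4≤12).
S12: dominated by S8 (benefit score 55≥55, risk 4≤7, time 4≤5).
Pareto-optimal: S1, S3, S4, S5, S8 → 5.

5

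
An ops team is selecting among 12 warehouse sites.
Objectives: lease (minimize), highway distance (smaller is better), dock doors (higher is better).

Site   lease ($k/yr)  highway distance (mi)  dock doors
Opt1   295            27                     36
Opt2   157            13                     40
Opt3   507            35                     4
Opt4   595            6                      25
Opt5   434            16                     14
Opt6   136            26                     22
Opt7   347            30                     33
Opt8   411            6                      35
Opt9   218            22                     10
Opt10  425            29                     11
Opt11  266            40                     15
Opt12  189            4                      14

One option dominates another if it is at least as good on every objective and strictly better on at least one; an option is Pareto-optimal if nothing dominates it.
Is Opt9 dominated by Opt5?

Opt5 vs Opt9: Opt5 is worse on lease (434 vs 218), so it does not dominate Opt9.

No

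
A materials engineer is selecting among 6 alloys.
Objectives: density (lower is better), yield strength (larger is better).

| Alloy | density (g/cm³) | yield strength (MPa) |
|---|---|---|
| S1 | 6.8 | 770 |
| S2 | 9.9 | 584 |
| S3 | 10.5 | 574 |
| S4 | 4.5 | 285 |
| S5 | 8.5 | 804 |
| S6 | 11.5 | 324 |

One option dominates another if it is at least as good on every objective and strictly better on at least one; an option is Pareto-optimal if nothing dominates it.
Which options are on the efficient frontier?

S1: not dominated.
S2: dominated by S1 (density 6.8≤9.9, yield strength 770≥584).
S3: dominated by S1 (density 6.8≤10.5, yield strength 770≥574).
S4: not dominated (best density).
S5: not dominated (best yield strength).
S6: dominated by S1 (density 6.8≤11.5, yield strength 770≥324).

S1, S4, S5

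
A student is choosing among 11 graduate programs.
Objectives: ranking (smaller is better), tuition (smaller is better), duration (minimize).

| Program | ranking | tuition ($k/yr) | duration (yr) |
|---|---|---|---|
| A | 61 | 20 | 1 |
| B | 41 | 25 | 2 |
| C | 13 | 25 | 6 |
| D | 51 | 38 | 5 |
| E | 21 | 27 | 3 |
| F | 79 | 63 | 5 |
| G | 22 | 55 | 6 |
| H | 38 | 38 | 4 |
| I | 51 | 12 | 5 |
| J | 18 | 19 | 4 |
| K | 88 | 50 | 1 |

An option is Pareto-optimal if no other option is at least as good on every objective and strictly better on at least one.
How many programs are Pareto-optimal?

6

A: not dominated.
B: not dominated.
C: not dominated (best ranking).
D: dominated by B (ranking 41≤51, tuition 25≤38, duration 2≤5).
E: not dominated.
F: dominated by A (ranking 61≤79, tuition 20≤63, duration 1≤5).
G: dominated by C (ranking 13≤22, tuition 25≤55, duration 6≤6).
H: dominated by E (ranking 21≤38, tuition 27≤38, duration 3≤4).
I: not dominated (best tuition).
J: not dominated.
K: dominated by A (ranking 61≤88, tuition 20≤50, duration 1≤1).
Pareto-optimal: A, B, C, E, I, J → 6.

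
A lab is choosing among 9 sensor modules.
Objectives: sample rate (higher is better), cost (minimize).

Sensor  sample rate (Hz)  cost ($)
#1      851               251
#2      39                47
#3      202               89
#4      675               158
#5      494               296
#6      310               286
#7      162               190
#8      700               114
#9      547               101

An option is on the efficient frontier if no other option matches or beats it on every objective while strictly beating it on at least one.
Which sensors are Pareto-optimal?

#1: not dominated (best sample rate).
#2: not dominated (best cost).
#3: not dominated.
#4: dominated by #8 (sample rate 700≥675, cost 114≤158).
#5: dominated by #1 (sample rate 851≥494, cost 251≤296).
#6: dominated by #1 (sample rate 851≥310, cost 251≤286).
#7: dominated by #3 (sample rate 202≥162, cost 89≤190).
#8: not dominated.
#9: not dominated.

#1, #2, #3, #8, #9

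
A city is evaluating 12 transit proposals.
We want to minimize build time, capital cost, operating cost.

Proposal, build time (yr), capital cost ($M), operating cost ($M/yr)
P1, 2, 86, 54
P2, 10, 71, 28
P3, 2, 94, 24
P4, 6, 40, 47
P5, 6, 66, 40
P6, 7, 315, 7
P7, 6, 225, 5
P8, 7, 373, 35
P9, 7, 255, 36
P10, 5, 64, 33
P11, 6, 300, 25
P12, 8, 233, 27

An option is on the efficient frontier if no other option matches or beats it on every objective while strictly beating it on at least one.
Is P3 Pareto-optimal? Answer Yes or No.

Yes

P1: worse on operating cost (54 vs 24).
P2: worse on build time (10 vs 2).
P4: worse on build time (6 vs 2).
P5: worse on build time (6 vs 2).
P6: worse on build time (7 vs 2).
P7: worse on build time (6 vs 2).
P8: worse on build time (7 vs 2).
P9: worse on build time (7 vs 2).
P10: worse on build time (5 vs 2).
P11: worse on build time (6 vs 2).
P12: worse on build time (8 vs 2).
No option is at least as good as P3 on every objective and strictly better on one.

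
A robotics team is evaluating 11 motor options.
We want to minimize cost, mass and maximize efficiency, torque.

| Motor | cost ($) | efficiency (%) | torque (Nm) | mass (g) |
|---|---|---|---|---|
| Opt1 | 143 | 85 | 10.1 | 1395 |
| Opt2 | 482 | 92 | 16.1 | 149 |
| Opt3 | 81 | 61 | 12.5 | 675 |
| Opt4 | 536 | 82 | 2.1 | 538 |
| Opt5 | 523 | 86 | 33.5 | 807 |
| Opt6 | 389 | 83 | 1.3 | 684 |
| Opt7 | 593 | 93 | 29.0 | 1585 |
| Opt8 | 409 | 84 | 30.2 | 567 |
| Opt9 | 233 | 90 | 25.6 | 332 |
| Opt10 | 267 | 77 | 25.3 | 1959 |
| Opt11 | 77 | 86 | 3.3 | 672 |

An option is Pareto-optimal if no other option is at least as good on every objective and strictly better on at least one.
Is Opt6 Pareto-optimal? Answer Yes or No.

No

Opt9 vs Opt6: cost 233≤389, efficiency 90≥83, torque 25.6≥1.3, mass 332≤684 — Opt9 is at least as good on every objective and strictly better on at least one, so Opt9 dominates Opt6.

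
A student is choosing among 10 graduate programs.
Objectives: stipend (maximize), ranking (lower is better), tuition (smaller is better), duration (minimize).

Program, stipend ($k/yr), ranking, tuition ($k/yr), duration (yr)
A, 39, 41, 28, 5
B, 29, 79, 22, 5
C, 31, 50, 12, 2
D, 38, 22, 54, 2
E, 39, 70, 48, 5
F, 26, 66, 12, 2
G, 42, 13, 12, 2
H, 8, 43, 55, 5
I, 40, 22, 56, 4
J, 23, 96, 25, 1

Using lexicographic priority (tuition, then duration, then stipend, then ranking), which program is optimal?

First minimize tuition: best is 12, kept {C, F, G}.
Then minimize duration: best is 2, kept {C, F, G}.
Then maximize stipend: best is 42, kept {G}.

G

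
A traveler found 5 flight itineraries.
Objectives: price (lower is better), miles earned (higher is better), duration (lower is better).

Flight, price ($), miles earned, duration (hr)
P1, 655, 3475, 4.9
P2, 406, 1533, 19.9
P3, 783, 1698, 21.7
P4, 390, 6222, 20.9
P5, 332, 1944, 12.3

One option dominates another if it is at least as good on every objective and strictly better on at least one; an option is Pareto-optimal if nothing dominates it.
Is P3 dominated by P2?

No

P2 vs P3: P2 is worse on miles earned (1533 vs 1698), so it does not dominate P3.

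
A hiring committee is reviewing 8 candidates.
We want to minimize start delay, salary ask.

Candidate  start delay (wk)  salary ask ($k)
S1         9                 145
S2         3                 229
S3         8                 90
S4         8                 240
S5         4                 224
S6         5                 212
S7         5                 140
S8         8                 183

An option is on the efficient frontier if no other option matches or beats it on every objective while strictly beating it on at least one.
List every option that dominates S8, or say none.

S3: start delay 8≤8, salary ask 90≤183 — dominates S8.
S7: start delay 5≤8, salary ask 140≤183 — dominates S8.
Others (S1, S2, S4, S5, S6) are each worse than S8 on at least one objective.

S3, S7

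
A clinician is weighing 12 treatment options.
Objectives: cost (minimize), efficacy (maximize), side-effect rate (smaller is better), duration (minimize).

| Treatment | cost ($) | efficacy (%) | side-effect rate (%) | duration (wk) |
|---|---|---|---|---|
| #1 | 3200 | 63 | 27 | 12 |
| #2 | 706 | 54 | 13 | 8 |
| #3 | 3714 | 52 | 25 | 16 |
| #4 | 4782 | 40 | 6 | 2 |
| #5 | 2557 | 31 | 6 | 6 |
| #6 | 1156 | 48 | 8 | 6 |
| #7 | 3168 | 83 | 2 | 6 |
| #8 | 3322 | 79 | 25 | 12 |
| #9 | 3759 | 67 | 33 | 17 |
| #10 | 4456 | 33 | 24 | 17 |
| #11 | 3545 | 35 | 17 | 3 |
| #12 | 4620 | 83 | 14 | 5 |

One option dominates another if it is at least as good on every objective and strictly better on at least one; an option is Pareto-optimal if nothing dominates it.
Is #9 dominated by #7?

Yes

#7 vs #9: cost 3168≤3759, efficacy 83≥67, side-effect rate 2≤33, duration 6≤17 — #7 is at least as good on every objective with at least one strict improvement.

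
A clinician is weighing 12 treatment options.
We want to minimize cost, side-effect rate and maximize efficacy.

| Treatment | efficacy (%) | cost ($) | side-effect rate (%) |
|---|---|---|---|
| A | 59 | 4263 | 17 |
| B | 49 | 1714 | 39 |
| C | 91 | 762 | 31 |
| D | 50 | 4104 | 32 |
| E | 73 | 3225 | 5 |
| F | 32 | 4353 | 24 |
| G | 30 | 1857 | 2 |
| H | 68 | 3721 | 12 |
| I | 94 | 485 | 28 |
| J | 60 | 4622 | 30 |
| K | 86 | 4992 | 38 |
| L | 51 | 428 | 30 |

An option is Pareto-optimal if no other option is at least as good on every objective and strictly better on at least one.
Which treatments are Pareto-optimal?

A: dominated by E (efficacy 73≥59, cost 3225≤4263, side-effect rate 5≤17).
B: dominated by C (efficacy 91≥49, cost 762≤1714, side-effect rate 31≤39).
C: dominated by I (efficacy 94≥91, cost 485≤762, side-effect rate 28≤31).
D: dominated by C (efficacy 91≥50, cost 762≤4104, side-effect rate 31≤32).
E: not dominated.
F: dominated by A (efficacy 59≥32, cost 4263≤4353, side-effect rate 17≤24).
G: not dominated (best side-effect rate).
H: dominated by E (efficacy 73≥68, cost 3225≤3721, side-effect rate 5≤12).
I: not dominated (best efficacy).
J: dominated by E (efficacy 73≥60, cost 3225≤4622, side-effect rate 5≤30).
K: dominated by C (efficacy 91≥86, cost 762≤4992, side-effect rate 31≤38).
L: not dominated (best cost).

E, G, I, L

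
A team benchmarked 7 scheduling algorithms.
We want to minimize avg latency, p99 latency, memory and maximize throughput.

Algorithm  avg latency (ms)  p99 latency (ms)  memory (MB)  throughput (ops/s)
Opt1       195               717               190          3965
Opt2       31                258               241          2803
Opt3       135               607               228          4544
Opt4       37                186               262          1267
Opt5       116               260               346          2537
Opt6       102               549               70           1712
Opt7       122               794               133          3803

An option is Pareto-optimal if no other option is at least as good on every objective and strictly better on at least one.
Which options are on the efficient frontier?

Opt1, Opt2, Opt3, Opt4, Opt6, Opt7

Opt1: not dominated.
Opt2: not dominated (best avg latency).
Opt3: not dominated (best throughput).
Opt4: not dominated (best p99 latency).
Opt5: dominated by Opt2 (avg latency 31≤116, p99 latency 258≤260, memory 241≤346, throughput 2803≥2537).
Opt6: not dominated (best memory).
Opt7: not dominated.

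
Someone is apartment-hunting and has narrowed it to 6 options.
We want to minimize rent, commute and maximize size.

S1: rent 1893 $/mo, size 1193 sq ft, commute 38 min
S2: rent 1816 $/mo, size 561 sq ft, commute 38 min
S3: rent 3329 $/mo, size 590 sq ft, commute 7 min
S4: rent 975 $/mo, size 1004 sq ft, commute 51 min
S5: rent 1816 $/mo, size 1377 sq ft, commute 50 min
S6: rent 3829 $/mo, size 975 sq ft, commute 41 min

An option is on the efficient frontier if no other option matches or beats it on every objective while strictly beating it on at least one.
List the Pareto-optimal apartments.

S1: not dominated.
S2: not dominated.
S3: not dominated (best commute).
S4: not dominated (best rent).
S5: not dominated (best size).
S6: dominated by S1 (rent 1893≤3829, size 1193≥975, commute 38≤41).

S1, S2, S3, S4, S5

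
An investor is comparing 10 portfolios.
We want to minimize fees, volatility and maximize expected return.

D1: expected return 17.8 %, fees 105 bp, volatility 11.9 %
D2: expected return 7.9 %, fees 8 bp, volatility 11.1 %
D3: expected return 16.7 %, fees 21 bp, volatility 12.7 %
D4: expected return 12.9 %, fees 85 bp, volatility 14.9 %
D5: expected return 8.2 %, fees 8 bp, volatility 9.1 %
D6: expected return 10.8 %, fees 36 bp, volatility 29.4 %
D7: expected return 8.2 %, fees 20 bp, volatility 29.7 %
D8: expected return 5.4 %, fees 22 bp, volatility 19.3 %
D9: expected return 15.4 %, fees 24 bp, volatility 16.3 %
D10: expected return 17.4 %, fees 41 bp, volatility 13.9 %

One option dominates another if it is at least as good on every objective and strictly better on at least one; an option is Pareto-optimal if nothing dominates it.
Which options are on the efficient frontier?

D1: not dominated (best expected return).
D2: dominated by D5 (expected return 8.2≥7.9, fees 8≤8, volatility 9.1≤11.1).
D3: not dominated.
D4: dominated by D3 (expected return 16.7≥12.9, fees 21≤85, volatility 12.7≤14.9).
D5: not dominated (best volatility).
D6: dominated by D3 (expected return 16.7≥10.8, fees 21≤36, volatility 12.7≤29.4).
D7: dominated by D5 (expected return 8.2≥8.2, fees 8≤20, volatility 9.1≤29.7).
D8: dominated by D2 (expected return 7.9≥5.4, fees 8≤22, volatility 11.1≤19.3).
D9: dominated by D3 (expected return 16.7≥15.4, fees 21≤24, volatility 12.7≤16.3).
D10: not dominated.

D1, D3, D5, D10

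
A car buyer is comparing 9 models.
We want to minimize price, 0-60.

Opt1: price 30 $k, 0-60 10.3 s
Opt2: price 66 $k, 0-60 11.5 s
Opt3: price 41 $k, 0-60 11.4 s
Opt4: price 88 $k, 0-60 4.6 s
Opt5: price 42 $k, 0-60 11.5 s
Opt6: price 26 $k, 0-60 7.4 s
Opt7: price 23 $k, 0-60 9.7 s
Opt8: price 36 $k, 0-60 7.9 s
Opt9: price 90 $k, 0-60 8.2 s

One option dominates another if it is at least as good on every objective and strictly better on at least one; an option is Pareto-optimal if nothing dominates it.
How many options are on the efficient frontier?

Opt1: dominated by Opt6 (price 26≤30, 0-60 7.4≤10.3).
Opt2: dominated by Opt1 (price 30≤66, 0-60 10.3≤11.5).
Opt3: dominated by Opt1 (price 30≤41, 0-60 10.3≤11.4).
Opt4: not dominated (best 0-60).
Opt5: dominated by Opt1 (price 30≤42, 0-60 10.3≤11.5).
Opt6: not dominated.
Opt7: not dominated (best price).
Opt8: dominated by Opt6 (price 26≤36, 0-60 7.4≤7.9).
Opt9: dominated by Opt4 (price 88≤90, 0-60 4.6≤8.2).
Pareto-optimal: Opt4, Opt6, Opt7 → 3.

3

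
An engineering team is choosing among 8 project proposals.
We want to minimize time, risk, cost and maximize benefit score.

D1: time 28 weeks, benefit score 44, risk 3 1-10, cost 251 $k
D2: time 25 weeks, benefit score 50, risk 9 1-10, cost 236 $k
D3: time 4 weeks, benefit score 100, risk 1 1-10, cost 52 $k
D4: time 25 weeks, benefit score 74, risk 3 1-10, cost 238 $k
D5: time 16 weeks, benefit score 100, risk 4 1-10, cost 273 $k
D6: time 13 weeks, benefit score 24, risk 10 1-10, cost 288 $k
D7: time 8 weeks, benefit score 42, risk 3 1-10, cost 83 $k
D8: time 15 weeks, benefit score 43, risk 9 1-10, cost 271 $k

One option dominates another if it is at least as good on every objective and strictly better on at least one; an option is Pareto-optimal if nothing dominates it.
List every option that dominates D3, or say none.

none

D1: worse on time (28 vs 4).
D2: worse on time (25 vs 4).
D4: worse on time (25 vs 4).
D5: worse on time (16 vs 4).
D6: worse on time (13 vs 4).
D7: worse on time (8 vs 4).
D8: worse on time (15 vs 4).
No option dominates D3.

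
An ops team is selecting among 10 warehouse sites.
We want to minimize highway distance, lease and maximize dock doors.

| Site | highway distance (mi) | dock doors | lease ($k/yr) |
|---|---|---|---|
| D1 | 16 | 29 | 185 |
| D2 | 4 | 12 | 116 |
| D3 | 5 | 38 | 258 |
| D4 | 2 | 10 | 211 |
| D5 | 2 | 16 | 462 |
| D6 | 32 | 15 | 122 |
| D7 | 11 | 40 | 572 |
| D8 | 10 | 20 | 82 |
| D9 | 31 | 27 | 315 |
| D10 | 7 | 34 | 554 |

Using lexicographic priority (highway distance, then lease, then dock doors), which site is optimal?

First minimize highway distance: best is 2, kept {D4, D5}.
Then minimize lease: best is 211, kept {D4}.

D4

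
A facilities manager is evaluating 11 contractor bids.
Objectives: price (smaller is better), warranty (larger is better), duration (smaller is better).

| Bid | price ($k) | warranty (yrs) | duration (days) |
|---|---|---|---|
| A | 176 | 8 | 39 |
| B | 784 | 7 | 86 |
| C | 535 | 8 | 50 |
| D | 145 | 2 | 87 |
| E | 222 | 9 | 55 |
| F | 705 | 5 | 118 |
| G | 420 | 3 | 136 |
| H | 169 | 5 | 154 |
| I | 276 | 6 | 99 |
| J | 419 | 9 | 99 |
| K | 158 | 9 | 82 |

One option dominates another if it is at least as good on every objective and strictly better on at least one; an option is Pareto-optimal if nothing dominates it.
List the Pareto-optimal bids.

A: not dominated (best duration).
B: dominated by A (price 176≤784, warranty 8≥7, duration 39≤86).
C: dominated by A (price 176≤535, warranty 8≥8, duration 39≤50).
D: not dominated (best price).
E: not dominated.
F: dominated by A (price 176≤705, warranty 8≥5, duration 39≤118).
G: dominated by A (price 176≤420, warranty 8≥3, duration 39≤136).
H: dominated by K (price 158≤169, warranty 9≥5, duration 82≤154).
I: dominated by A (price 176≤276, warranty 8≥6, duration 39≤99).
J: dominated by E (price 222≤419, warranty 9≥9, duration 55≤99).
K: not dominated.

A, D, E, K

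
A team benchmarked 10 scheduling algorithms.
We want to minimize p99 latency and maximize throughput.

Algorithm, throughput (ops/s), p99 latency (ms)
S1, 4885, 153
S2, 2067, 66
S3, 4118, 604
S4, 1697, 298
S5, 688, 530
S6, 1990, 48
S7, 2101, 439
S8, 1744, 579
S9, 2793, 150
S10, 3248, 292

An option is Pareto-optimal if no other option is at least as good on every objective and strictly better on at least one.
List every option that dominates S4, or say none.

S1, S2, S6, S9, S10

S1: throughput 4885≥1697, p99 latency 153≤298 — dominates S4.
S2: throughput 2067≥1697, p99 latency 66≤298 — dominates S4.
S6: throughput 1990≥1697, p99 latency 48≤298 — dominates S4.
S9: throughput 2793≥1697, p99 latency 150≤298 — dominates S4.
S10: throughput 3248≥1697, p99 latency 292≤298 — dominates S4.
Others (S3, S5, S7, S8) are each worse than S4 on at least one objective.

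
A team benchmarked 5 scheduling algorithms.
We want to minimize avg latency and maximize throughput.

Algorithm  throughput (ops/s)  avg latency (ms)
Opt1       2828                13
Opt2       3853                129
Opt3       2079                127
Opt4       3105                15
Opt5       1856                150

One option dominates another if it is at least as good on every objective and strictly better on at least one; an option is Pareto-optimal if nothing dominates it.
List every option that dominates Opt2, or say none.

Opt1: worse on throughput (2828 vs 3853).
Opt3: worse on throughput (2079 vs 3853).
Opt4: worse on throughput (3105 vs 3853).
Opt5: worse on throughput (1856 vs 3853).
No option dominates Opt2.

none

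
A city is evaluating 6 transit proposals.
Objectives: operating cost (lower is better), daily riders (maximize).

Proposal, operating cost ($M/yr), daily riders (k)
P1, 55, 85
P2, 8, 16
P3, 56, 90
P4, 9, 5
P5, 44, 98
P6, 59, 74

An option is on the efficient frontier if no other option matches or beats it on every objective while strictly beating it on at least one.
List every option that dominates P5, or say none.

P1: worse on operating cost (55 vs 44).
P2: worse on daily riders (16 vs 98).
P3: worse on operating cost (56 vs 44).
P4: worse on daily riders (5 vs 98).
P6: worse on operating cost (59 vs 44).
No option dominates P5.

none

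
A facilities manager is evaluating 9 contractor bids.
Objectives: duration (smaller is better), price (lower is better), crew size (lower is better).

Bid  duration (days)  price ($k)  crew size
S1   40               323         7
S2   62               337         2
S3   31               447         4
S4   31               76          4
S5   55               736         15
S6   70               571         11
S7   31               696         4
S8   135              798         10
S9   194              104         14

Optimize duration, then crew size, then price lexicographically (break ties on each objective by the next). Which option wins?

First minimize duration: best is 31, kept {S3, S4, S7}.
Then minimize crew size: best is 4, kept {S3, S4, S7}.
Then minimize price: best is 76, kept {S4}.

S4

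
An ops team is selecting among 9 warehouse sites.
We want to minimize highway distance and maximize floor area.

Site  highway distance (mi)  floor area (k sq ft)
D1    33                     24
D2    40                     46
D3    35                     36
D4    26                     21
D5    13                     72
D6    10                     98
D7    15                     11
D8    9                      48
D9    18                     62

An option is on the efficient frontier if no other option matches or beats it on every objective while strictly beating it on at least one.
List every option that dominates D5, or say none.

D6

D6: highway distance 10≤13, floor area 98≥72 — dominates D5.
Others (D1, D2, D3, D4, D7, D8, D9) are each worse than D5 on at least one objective.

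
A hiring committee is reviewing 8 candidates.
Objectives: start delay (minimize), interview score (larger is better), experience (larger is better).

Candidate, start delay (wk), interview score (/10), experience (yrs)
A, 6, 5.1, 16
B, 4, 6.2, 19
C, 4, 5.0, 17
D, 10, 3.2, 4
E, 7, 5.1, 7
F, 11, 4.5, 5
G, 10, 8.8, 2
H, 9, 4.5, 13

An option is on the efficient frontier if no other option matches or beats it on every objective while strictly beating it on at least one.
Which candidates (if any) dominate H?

A, B, C

A: start delay 6≤9, interview score 5.1≥4.5, experience 16≥13 — dominates H.
B: start delay 4≤9, interview score 6.2≥4.5, experience 19≥13 — dominates H.
C: start delay 4≤9, interview score 5.0≥4.5, experience 17≥13 — dominates H.
Others (D, E, F, G) are each worse than H on at least one objective.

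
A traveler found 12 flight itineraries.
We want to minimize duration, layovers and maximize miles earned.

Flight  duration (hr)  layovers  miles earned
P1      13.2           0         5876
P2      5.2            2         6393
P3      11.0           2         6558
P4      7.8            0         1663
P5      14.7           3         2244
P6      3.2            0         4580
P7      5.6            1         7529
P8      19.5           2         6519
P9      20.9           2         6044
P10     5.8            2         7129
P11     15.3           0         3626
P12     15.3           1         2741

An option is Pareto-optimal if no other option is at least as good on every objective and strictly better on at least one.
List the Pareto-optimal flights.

P1: not dominated.
P2: not dominated.
P3: dominated by P7 (duration 5.6≤11.0, layovers 1≤2, miles earned 7529≥6558).
P4: dominated by P6 (duration 3.2≤7.8, layovers 0≤0, miles earned 4580≥1663).
P5: dominated by P1 (duration 13.2≤14.7, layovers 0≤3, miles earned 5876≥2244).
P6: not dominated (best duration).
P7: not dominated (best miles earned).
P8: dominated by P3 (duration 11.0≤19.5, layovers 2≤2, miles earned 6558≥6519).
P9: dominated by P2 (duration 5.2≤20.9, layovers 2≤2, miles earned 6393≥6044).
P10: dominated by P7 (duration 5.6≤5.8, layovers 1≤2, miles earned 7529≥7129).
P11: dominated by P1 (duration 13.2≤15.3, layovers 0≤0, miles earned 5876≥3626).
P12: dominated by P1 (duration 13.2≤15.3, layovers 0≤1, miles earned 5876≥2741).

P1, P2, P6, P7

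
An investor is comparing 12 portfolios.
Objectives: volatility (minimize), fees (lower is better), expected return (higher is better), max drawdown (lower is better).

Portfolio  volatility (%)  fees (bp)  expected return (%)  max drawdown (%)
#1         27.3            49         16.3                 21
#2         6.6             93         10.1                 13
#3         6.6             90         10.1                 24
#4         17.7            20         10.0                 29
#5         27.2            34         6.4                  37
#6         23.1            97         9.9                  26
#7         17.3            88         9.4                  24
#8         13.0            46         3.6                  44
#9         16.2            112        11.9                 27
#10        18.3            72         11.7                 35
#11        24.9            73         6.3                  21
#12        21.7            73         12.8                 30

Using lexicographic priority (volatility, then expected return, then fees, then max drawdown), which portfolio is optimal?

First minimize volatility: best is 6.6, kept {#2, #3}.
Then maximize expected return: best is 10.1, kept {#2, #3}.
Then minimize fees: best is 90, kept {#3}.

#3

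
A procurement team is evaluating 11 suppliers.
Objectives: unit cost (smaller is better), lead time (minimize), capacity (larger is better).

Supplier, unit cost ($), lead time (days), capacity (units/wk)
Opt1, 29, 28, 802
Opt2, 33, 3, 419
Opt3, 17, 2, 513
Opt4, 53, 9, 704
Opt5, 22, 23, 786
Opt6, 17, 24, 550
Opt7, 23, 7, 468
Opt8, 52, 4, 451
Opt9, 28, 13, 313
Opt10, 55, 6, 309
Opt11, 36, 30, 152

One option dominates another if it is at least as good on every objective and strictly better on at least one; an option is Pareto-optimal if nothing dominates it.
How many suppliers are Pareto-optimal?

5

Opt1: not dominated (best capacity).
Opt2: dominated by Opt3 (unit cost 17≤33, lead time 2≤3, capacity 513≥419).
Opt3: not dominated (best lead time).
Opt4: not dominated.
Opt5: not dominated.
Opt6: not dominated.
Opt7: dominated by Opt3 (unit cost 17≤23, lead time 2≤7, capacity 513≥468).
Opt8: dominated by Opt3 (unit cost 17≤52, lead time 2≤4, capacity 513≥451).
Opt9: dominated by Opt3 (unit cost 17≤28, lead time 2≤13, capacity 513≥313).
Opt10: dominated by Opt2 (unit cost 33≤55, lead time 3≤6, capacity 419≥309).
Opt11: dominated by Opt1 (unit cost 29≤36, lead time 28≤30, capacity 802≥152).
Pareto-optimal: Opt1, Opt3, Opt4, Opt5, Opt6 → 5.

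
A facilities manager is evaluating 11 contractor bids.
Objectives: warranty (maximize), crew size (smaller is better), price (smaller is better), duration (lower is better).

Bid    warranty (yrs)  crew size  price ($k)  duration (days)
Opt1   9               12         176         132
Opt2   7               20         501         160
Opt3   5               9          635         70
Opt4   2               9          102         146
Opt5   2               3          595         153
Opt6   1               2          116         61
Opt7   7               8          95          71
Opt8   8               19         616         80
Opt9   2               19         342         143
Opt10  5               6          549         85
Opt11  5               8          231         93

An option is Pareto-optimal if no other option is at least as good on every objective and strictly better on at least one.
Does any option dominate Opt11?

Yes

Opt7 vs Opt11: warranty 7≥5, crew size 8≤8, price 95≤231, duration 71≤93 — Opt7 is at least as good on every objective and strictly better on at least one, so Opt7 dominates Opt11.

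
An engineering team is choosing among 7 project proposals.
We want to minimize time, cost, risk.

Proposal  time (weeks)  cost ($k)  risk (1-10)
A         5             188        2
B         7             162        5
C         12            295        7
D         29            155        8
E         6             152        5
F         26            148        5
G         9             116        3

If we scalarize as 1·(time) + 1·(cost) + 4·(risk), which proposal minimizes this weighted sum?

A: 1·5 + 1·188 + 4·2 = 201
B: 1·7 + 1·162 + 4·5 = 189
C: 1·12 + 1·295 + 4·7 = 335
D: 1·29 + 1·155 + 4·8 = 216
E: 1·6 + 1·152 + 4·5 = 178
F: 1·26 + 1·148 + 4·5 = 194
G: 1·9 + 1·116 + 4·3 = 137
Lowest: G at 137.

G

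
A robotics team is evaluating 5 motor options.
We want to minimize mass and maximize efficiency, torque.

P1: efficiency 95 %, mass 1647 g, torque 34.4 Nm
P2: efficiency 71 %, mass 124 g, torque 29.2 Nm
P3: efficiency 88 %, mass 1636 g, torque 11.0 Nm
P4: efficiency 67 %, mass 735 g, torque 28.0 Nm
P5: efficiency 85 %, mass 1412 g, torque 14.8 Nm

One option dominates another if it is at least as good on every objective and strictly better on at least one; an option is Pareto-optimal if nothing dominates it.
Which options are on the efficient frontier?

P1, P2, P3, P5

P1: not dominated (best efficiency).
P2: not dominated (best mass).
P3: not dominated.
P4: dominated by P2 (efficiency 71≥67, mass 124≤735, torque 29.2≥28.0).
P5: not dominated.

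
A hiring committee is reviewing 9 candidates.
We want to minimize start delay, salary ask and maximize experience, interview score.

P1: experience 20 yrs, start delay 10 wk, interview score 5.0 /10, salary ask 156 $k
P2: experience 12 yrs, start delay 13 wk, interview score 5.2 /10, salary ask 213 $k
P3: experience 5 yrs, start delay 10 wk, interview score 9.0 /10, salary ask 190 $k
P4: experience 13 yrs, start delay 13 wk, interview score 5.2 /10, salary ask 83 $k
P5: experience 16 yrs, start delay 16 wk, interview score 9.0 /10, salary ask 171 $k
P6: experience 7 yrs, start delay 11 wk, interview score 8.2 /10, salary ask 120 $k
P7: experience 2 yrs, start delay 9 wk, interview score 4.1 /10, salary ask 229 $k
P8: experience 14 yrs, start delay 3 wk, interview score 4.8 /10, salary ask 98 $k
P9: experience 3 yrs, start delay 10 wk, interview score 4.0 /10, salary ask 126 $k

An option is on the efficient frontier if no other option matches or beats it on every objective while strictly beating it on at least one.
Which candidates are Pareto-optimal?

P1, P3, P4, P5, P6, P8

P1: not dominated (best experience).
P2: dominated by P4 (experience 13≥12, start delay 13≤13, interview score 5.2≥5.2, salary ask 83≤213).
P3: not dominated.
P4: not dominated (best salary ask).
P5: not dominated.
P6: not dominated.
P7: dominated by P8 (experience 14≥2, start delay 3≤9, interview score 4.8≥4.1, salary ask 98≤229).
P8: not dominated (best start delay).
P9: dominated by P8 (experience 14≥3, start delay 3≤10, interview score 4.8≥4.0, salary ask 98≤126).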